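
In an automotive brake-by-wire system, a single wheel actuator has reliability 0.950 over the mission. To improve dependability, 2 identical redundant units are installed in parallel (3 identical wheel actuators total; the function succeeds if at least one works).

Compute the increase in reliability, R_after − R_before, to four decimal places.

0.0499

R_before = 0.950
R_after = 1 − (1 − 0.950)^3 = 0.9999
ΔR = 0.9999 − 0.950 = 0.0499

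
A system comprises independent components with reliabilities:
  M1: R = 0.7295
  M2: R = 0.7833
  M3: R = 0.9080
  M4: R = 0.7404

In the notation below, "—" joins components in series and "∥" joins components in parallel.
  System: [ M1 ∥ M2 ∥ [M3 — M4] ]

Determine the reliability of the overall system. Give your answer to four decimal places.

0.9808

Series (M3 and M4): 0.908000 × 0.740400 = 0.672283
Parallel (M1, M2, and [0.672283]): 1 − (1 − 0.729500)(1 − 0.783300)(1 − 0.672283) = 0.9808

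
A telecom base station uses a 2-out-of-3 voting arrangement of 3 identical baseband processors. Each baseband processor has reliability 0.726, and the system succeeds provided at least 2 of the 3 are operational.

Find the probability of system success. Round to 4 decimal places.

R = Σ_{i=2}^{3} C(3,i) p^i (1−p)^{3−i} with p = 0.726
C(3,2)·0.726^2·0.274^1 = 0.433256
C(3,3)·0.726^3·0.274^0 = 0.382657
Sum = 0.8159

0.8159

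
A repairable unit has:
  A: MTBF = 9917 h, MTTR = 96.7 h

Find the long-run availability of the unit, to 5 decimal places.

0.99034

A(A) = MTBF/(MTBF+MTTR) = 9917/(9917+96.7) = 0.99034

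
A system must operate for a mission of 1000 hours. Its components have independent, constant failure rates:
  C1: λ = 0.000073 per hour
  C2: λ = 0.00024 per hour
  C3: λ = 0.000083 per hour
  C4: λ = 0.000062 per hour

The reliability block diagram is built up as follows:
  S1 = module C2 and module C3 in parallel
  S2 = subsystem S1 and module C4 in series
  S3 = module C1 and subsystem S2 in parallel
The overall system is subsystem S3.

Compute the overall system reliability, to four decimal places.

0.9946

R(C1) = exp(−0.000073 × 1000) = 0.929601
R(C2) = exp(−0.00024 × 1000) = 0.786628
R(C3) = exp(−0.000083 × 1000) = 0.920351
R(C4) = exp(−0.000062 × 1000) = 0.939883
Parallel (C2 and C3): 1 − (1 − 0.786628)(1 − 0.920351) = 0.983005
Series ([0.983005] and C4): 0.983005 × 0.939883 = 0.923910
Parallel (C1 and [0.923910]): 1 − (1 − 0.929601)(1 − 0.923910) = 0.9946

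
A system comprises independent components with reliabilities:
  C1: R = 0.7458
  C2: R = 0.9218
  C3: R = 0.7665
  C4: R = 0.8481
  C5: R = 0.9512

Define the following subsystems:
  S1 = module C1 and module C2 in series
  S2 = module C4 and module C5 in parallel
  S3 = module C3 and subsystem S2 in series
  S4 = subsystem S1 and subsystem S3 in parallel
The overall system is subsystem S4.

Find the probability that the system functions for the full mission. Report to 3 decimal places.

Series (C1 and C2): 0.74580 × 0.92180 = 0.68748
Parallel (C4 and C5): 1 − (1 − 0.84810)(1 − 0.95120) = 0.99259
Series (C3 and [0.99259]): 0.76650 × 0.99259 = 0.76082
Parallel ([0.68748] and [0.76082]): 1 − (1 − 0.68748)(1 − 0.76082) = 0.925

0.925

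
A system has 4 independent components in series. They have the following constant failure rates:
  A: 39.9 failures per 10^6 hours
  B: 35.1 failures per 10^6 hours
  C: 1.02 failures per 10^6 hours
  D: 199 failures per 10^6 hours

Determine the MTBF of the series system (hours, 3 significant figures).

Series of exponential components: λ_sys = Σ λ_i
λ_sys = 0.0000399 + 0.0000351 + 0.00000102 + 0.000199 = 2.7502e-04 /h
MTBF = 1 / λ_sys = 3640 h

3640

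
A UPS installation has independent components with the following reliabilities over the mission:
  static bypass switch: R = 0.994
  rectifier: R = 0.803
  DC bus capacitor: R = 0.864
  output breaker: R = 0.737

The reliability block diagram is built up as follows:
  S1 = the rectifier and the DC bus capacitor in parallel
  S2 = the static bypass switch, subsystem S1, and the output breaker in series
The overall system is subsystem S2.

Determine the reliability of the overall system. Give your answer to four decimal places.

Parallel (rectifier and DC bus capacitor): 1 − (1 − 0.803000)(1 − 0.864000) = 0.973208
Series (static bypass switch, [0.973208], and output breaker): 0.994000 × 0.973208 × 0.737000 = 0.7130

0.7130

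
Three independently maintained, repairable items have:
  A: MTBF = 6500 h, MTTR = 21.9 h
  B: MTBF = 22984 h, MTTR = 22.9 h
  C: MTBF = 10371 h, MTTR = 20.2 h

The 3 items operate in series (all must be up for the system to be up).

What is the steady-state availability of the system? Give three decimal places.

A(A) = MTBF/(MTBF+MTTR) = 6500/(6500+21.9) = 0.996642
A(B) = MTBF/(MTBF+MTTR) = 22984/(22984+22.9) = 0.999005
A(C) = MTBF/(MTBF+MTTR) = 10371/(10371+20.2) = 0.998056
Series availability: 0.996642 × 0.999005 × 0.998056 = 0.994

0.994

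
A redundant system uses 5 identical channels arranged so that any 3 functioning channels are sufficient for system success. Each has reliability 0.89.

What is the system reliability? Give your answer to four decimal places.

R = Σ_{i=3}^{5} C(5,i) p^i (1−p)^{5−i} with p = 0.89
C(5,3)·0.89^3·0.11^2 = 0.085301
C(5,4)·0.89^4·0.11^1 = 0.345082
C(5,5)·0.89^5·0.11^0 = 0.558406
Sum = 0.9888

0.9888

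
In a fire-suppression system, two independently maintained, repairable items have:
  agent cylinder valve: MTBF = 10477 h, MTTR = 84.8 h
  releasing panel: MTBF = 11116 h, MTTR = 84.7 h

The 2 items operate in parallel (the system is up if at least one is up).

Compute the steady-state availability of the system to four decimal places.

A(agent cylinder valve) = MTBF/(MTBF+MTTR) = 10477/(10477+84.8) = 0.991971
A(releasing panel) = MTBF/(MTBF+MTTR) = 11116/(11116+84.7) = 0.992438
Parallel availability: 1 − (1 − 0.991971)(1 − 0.992438) = 0.9999

0.9999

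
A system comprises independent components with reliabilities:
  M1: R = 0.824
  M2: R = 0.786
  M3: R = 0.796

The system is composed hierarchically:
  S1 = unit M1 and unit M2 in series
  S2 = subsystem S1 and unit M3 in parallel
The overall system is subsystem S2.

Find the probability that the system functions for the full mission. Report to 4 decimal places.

0.9281

Series (M1 and M2): 0.824000 × 0.786000 = 0.647664
Parallel ([0.647664] and M3): 1 − (1 − 0.647664)(1 − 0.796000) = 0.9281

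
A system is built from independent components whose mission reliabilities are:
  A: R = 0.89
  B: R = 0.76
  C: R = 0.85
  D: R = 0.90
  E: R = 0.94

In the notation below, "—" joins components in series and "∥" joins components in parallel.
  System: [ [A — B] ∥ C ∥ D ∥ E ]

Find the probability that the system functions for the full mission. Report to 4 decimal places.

Series (A and B): 0.890000 × 0.760000 = 0.676400
Parallel ([0.676400], C, D, and E): 1 − (1 − 0.676400)(1 − 0.850000)(1 − 0.900000)(1 − 0.940000) = 0.9997

0.9997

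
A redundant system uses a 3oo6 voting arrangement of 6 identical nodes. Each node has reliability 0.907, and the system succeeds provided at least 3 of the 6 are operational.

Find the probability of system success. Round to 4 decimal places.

R = Σ_{i=3}^{6} C(6,i) p^i (1−p)^{6−i} with p = 0.907
C(6,3)·0.907^3·0.093^3 = 0.012003
C(6,4)·0.907^4·0.093^2 = 0.087798
C(6,5)·0.907^5·0.093^1 = 0.342508
C(6,6)·0.907^6·0.093^0 = 0.556729
Sum = 0.9990

0.9990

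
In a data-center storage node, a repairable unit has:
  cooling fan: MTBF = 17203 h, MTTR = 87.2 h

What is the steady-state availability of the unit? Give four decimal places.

A(cooling fan) = MTBF/(MTBF+MTTR) = 17203/(17203+87.2) = 0.9950

0.9950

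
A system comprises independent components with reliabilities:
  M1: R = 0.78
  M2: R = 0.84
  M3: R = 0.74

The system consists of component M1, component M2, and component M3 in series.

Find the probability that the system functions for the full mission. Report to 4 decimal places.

0.4848

Series (M1, M2, and M3): 0.780000 × 0.840000 × 0.740000 = 0.4848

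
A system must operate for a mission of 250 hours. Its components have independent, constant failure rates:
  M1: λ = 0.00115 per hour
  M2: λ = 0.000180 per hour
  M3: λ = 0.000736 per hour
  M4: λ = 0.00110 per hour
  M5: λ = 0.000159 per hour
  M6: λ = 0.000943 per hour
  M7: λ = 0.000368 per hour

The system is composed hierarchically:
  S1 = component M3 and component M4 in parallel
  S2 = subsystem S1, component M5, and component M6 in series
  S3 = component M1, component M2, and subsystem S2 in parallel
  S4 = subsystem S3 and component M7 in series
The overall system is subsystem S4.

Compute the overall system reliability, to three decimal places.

0.909

R(M1) = exp(−0.00115 × 250) = 0.75014
R(M2) = exp(−0.000180 × 250) = 0.95600
R(M3) = exp(−0.000736 × 250) = 0.83194
R(M4) = exp(−0.00110 × 250) = 0.75957
R(M5) = exp(−0.000159 × 250) = 0.96103
R(M6) = exp(−0.000943 × 250) = 0.78998
R(M7) = exp(−0.000368 × 250) = 0.91211
Parallel (M3 and M4): 1 − (1 − 0.83194)(1 − 0.75957) = 0.95959
Series ([0.95959], M5, and M6): 0.95959 × 0.96103 × 0.78998 = 0.72852
Parallel (M1, M2, and [0.72852]): 1 − (1 − 0.75014)(1 − 0.95600)(1 − 0.72852) = 0.99702
Series ([0.99702] and M7): 0.99702 × 0.91211 = 0.909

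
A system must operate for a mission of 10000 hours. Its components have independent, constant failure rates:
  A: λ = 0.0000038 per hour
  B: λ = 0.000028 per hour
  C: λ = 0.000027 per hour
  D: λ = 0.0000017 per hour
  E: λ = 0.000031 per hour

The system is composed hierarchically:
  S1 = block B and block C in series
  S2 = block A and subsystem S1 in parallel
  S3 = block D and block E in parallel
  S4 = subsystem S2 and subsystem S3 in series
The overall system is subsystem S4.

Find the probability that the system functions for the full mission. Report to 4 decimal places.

R(A) = exp(−0.0000038 × 10000) = 0.962713
R(B) = exp(−0.000028 × 10000) = 0.755784
R(C) = exp(−0.000027 × 10000) = 0.763379
R(D) = exp(−0.0000017 × 10000) = 0.983144
R(E) = exp(−0.000031 × 10000) = 0.733447
Series (B and C): 0.755784 × 0.763379 = 0.576950
Parallel (A and [0.576950]): 1 − (1 − 0.962713)(1 − 0.576950) = 0.984226
Parallel (D and E): 1 − (1 − 0.983144)(1 − 0.733447) = 0.995507
Series ([0.984226] and [0.995507]): 0.984226 × 0.995507 = 0.9798

0.9798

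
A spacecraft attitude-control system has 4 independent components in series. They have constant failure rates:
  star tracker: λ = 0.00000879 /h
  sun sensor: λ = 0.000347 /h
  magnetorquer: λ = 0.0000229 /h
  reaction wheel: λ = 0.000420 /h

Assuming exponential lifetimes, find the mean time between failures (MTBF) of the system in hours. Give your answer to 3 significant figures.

Series of exponential components: λ_sys = Σ λ_i
λ_sys = 0.00000879 + 0.000347 + 0.0000229 + 0.000420 = 7.9869e-04 /h
MTBF = 1 / λ_sys = 1250 h

1250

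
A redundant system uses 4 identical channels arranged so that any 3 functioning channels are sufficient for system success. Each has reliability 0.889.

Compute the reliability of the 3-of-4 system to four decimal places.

0.9366

R = Σ_{i=3}^{4} C(4,i) p^i (1−p)^{4−i} with p = 0.889
C(4,3)·0.889^3·0.111^1 = 0.311952
C(4,4)·0.889^4·0.111^0 = 0.624607
Sum = 0.9366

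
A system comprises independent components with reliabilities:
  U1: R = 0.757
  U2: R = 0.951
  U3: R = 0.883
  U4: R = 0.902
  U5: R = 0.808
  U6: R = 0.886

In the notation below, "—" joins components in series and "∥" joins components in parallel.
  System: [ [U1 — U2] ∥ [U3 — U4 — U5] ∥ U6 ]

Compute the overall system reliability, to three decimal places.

0.989

Series (U1 and U2): 0.75700 × 0.95100 = 0.71991
Series (U3, U4, and U5): 0.88300 × 0.90200 × 0.80800 = 0.64354
Parallel ([0.71991], [0.64354], and U6): 1 − (1 − 0.71991)(1 − 0.64354)(1 − 0.88600) = 0.989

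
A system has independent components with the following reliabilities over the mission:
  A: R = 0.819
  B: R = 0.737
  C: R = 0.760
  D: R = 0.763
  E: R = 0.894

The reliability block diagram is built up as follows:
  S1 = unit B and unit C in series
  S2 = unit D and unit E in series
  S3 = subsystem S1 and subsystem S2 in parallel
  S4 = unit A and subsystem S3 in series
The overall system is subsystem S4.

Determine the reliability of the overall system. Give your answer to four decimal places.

Series (B and C): 0.737000 × 0.760000 = 0.560120
Series (D and E): 0.763000 × 0.894000 = 0.682122
Parallel ([0.560120] and [0.682122]): 1 − (1 − 0.560120)(1 − 0.682122) = 0.860172
Series (A and [0.860172]): 0.819000 × 0.860172 = 0.7045

0.7045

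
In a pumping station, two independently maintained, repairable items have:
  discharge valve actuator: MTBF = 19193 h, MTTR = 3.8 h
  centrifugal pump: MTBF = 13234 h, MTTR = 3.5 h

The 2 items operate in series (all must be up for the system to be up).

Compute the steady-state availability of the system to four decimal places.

0.9995

A(discharge valve actuator) = MTBF/(MTBF+MTTR) = 19193/(19193+3.8) = 0.999802
A(centrifugal pump) = MTBF/(MTBF+MTTR) = 13234/(13234+3.5) = 0.999736
Series availability: 0.999802 × 0.999736 = 0.9995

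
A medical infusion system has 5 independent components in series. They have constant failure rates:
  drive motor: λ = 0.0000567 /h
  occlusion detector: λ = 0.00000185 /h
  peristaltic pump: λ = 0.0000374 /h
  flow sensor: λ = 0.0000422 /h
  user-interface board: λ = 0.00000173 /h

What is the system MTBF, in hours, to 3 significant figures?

7150

Series of exponential components: λ_sys = Σ λ_i
λ_sys = 0.0000567 + 0.00000185 + 0.0000374 + 0.0000422 + 0.00000173 = 1.3988e-04 /h
MTBF = 1 / λ_sys = 7150 h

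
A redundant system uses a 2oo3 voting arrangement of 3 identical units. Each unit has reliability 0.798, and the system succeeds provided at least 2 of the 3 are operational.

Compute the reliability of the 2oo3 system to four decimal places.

0.8941

R = Σ_{i=2}^{3} C(3,i) p^i (1−p)^{3−i} with p = 0.798
C(3,2)·0.798^2·0.202^1 = 0.385903
C(3,3)·0.798^3·0.202^0 = 0.508170
Sum = 0.8941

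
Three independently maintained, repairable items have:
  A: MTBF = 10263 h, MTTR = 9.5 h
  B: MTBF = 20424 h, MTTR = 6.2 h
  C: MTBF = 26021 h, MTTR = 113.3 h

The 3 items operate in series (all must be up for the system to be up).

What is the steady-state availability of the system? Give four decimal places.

A(A) = MTBF/(MTBF+MTTR) = 10263/(10263+9.5) = 0.999075
A(B) = MTBF/(MTBF+MTTR) = 20424/(20424+6.2) = 0.999697
A(C) = MTBF/(MTBF+MTTR) = 26021/(26021+113.3) = 0.995665
Series availability: 0.999075 × 0.999697 × 0.995665 = 0.9944

0.9944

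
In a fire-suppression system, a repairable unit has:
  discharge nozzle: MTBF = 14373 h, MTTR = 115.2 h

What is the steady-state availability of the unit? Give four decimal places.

0.9920

A(discharge nozzle) = MTBF/(MTBF+MTTR) = 14373/(14373+115.2) = 0.9920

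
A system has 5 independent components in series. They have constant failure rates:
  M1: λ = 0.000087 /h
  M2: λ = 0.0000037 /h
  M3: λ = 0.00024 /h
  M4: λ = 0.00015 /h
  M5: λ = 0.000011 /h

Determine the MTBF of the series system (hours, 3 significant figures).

2030

Series of exponential components: λ_sys = Σ λ_i
λ_sys = 0.000087 + 0.0000037 + 0.00024 + 0.00015 + 0.000011 = 4.9170e-04 /h
MTBF = 1 / λ_sys = 2030 h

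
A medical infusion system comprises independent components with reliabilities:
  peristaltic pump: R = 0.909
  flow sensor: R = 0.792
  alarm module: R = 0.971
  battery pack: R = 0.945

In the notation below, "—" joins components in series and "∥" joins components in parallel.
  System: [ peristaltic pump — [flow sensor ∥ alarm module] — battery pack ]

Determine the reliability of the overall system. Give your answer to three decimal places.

Parallel (flow sensor and alarm module): 1 − (1 − 0.79200)(1 − 0.97100) = 0.99397
Series (peristaltic pump, [0.99397], and battery pack): 0.90900 × 0.99397 × 0.94500 = 0.854

0.854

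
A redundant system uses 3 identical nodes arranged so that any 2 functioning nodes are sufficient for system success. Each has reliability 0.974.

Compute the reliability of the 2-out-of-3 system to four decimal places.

0.9980

R = Σ_{i=2}^{3} C(3,i) p^i (1−p)^{3−i} with p = 0.974
C(3,2)·0.974^2·0.026^1 = 0.073997
C(3,3)·0.974^3·0.026^0 = 0.924010
Sum = 0.9980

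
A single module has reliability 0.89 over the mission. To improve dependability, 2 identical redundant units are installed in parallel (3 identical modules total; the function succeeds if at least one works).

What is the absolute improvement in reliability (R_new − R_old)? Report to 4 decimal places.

R_before = 0.89
R_after = 1 − (1 − 0.89)^3 = 0.9987
ΔR = 0.9987 − 0.89 = 0.1087

0.1087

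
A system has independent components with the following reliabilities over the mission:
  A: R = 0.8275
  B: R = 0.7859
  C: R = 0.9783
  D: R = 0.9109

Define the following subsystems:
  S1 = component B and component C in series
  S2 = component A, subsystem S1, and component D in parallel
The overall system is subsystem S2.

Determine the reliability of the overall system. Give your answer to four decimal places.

0.9964

Series (B and C): 0.785900 × 0.978300 = 0.768846
Parallel (A, [0.768846], and D): 1 − (1 − 0.827500)(1 − 0.768846)(1 − 0.910900) = 0.9964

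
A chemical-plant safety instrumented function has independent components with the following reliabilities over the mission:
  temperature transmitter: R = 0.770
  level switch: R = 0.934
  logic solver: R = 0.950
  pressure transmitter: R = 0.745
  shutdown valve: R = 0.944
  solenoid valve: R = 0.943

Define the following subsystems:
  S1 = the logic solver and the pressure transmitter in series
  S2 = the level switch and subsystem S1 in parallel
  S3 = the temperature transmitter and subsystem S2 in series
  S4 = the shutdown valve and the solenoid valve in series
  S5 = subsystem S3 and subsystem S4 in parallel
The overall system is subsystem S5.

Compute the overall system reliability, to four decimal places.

0.9731

Series (logic solver and pressure transmitter): 0.950000 × 0.745000 = 0.707750
Parallel (level switch and [0.707750]): 1 − (1 − 0.934000)(1 − 0.707750) = 0.980712
Series (temperature transmitter and [0.980712]): 0.770000 × 0.980712 = 0.755148
Series (shutdown valve and solenoid valve): 0.944000 × 0.943000 = 0.890192
Parallel ([0.755148] and [0.890192]): 1 − (1 − 0.755148)(1 − 0.890192) = 0.9731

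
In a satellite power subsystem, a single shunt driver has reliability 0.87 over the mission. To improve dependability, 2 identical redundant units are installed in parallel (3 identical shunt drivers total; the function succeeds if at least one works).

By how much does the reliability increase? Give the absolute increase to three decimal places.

R_before = 0.87
R_after = 1 − (1 − 0.87)^3 = 0.998
ΔR = 0.998 − 0.87 = 0.128

0.128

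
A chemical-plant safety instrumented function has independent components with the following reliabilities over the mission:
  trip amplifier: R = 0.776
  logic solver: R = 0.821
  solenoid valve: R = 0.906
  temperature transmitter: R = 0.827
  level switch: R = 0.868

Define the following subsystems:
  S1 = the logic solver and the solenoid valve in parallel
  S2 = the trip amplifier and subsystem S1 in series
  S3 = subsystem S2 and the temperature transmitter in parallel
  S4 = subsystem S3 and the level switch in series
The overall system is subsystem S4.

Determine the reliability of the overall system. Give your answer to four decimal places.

Parallel (logic solver and solenoid valve): 1 − (1 − 0.821000)(1 − 0.906000) = 0.983174
Series (trip amplifier and [0.983174]): 0.776000 × 0.983174 = 0.762943
Parallel ([0.762943] and temperature transmitter): 1 − (1 − 0.762943)(1 − 0.827000) = 0.958989
Series ([0.958989] and level switch): 0.958989 × 0.868000 = 0.8324

0.8324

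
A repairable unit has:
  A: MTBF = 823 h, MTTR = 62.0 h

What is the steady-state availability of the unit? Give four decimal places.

0.9299

A(A) = MTBF/(MTBF+MTTR) = 823/(823+62.0) = 0.9299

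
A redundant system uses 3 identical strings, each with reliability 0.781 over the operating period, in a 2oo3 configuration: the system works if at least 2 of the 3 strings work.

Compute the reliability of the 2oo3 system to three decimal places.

R = Σ_{i=2}^{3} C(3,i) p^i (1−p)^{3−i} with p = 0.781
C(3,2)·0.781^2·0.219^1 = 0.40074
C(3,3)·0.781^3·0.219^0 = 0.47638
Sum = 0.877

0.877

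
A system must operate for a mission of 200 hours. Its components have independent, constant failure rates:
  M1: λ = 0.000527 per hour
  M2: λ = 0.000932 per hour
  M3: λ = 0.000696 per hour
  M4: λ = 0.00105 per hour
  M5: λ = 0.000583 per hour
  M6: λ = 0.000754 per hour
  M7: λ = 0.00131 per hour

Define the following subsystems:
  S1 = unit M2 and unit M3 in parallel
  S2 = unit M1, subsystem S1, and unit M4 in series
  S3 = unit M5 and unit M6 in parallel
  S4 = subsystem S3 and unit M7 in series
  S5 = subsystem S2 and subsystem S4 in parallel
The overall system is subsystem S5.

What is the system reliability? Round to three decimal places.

R(M1) = exp(−0.000527 × 200) = 0.89996
R(M2) = exp(−0.000932 × 200) = 0.82994
R(M3) = exp(−0.000696 × 200) = 0.87005
R(M4) = exp(−0.00105 × 200) = 0.81058
R(M5) = exp(−0.000583 × 200) = 0.88994
R(M6) = exp(−0.000754 × 200) = 0.86002
R(M7) = exp(−0.00131 × 200) = 0.76951
Parallel (M2 and M3): 1 − (1 − 0.82994)(1 − 0.87005) = 0.97790
Series (M1, [0.97790], and M4): 0.89996 × 0.97790 × 0.81058 = 0.71337
Parallel (M5 and M6): 1 − (1 − 0.88994)(1 − 0.86002) = 0.98459
Series ([0.98459] and M7): 0.98459 × 0.76951 = 0.75765
Parallel ([0.71337] and [0.75765]): 1 − (1 − 0.71337)(1 − 0.75765) = 0.931

0.931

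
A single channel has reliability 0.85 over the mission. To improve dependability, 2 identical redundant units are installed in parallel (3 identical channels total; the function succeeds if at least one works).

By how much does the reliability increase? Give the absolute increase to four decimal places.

R_before = 0.85
R_after = 1 − (1 − 0.85)^3 = 0.9966
ΔR = 0.9966 − 0.85 = 0.1466

0.1466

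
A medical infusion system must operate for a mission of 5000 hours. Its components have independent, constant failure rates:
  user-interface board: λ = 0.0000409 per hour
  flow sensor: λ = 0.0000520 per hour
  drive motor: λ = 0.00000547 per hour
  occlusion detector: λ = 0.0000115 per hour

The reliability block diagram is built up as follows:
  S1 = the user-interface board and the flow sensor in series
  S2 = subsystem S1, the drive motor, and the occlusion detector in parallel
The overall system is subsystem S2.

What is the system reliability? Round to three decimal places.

R(user-interface board) = exp(−0.0000409 × 5000) = 0.81505
R(flow sensor) = exp(−0.0000520 × 5000) = 0.77105
R(drive motor) = exp(−0.00000547 × 5000) = 0.97302
R(occlusion detector) = exp(−0.0000115 × 5000) = 0.94412
Series (user-interface board and flow sensor): 0.81505 × 0.77105 = 0.62844
Parallel ([0.62844], drive motor, and occlusion detector): 1 − (1 − 0.62844)(1 − 0.97302)(1 − 0.94412) = 0.999

0.999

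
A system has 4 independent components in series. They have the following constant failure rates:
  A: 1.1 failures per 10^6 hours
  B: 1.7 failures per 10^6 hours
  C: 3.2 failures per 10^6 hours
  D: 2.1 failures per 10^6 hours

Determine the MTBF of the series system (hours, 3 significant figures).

123000

Series of exponential components: λ_sys = Σ λ_i
λ_sys = 0.0000011 + 0.0000017 + 0.0000032 + 0.0000021 = 8.1000e-06 /h
MTBF = 1 / λ_sys = 123000 h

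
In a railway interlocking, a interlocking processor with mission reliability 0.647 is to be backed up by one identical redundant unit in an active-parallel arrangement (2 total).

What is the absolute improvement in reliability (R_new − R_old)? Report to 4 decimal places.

0.2284

R_before = 0.647
R_after = 1 − (1 − 0.647)^2 = 0.8754
ΔR = 0.8754 − 0.647 = 0.2284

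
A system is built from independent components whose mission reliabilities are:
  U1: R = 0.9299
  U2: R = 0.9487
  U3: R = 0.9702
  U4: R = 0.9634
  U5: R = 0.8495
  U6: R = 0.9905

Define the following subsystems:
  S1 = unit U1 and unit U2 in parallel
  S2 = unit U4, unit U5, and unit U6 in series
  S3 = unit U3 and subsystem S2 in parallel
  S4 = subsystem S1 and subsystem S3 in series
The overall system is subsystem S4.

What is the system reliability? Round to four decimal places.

Parallel (U1 and U2): 1 − (1 − 0.929900)(1 − 0.948700) = 0.996404
Series (U4, U5, and U6): 0.963400 × 0.849500 × 0.990500 = 0.810633
Parallel (U3 and [0.810633]): 1 − (1 − 0.970200)(1 − 0.810633) = 0.994357
Series ([0.996404] and [0.994357]): 0.996404 × 0.994357 = 0.9908

0.9908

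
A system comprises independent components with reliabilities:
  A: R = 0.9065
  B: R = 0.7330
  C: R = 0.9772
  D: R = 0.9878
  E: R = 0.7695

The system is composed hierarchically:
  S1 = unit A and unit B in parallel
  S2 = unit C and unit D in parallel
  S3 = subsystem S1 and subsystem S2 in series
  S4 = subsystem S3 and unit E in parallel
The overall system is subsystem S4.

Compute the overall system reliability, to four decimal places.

Parallel (A and B): 1 − (1 − 0.906500)(1 − 0.733000) = 0.975036
Parallel (C and D): 1 − (1 − 0.977200)(1 − 0.987800) = 0.999722
Series ([0.975036] and [0.999722]): 0.975036 × 0.999722 = 0.974765
Parallel ([0.974765] and E): 1 − (1 − 0.974765)(1 − 0.769500) = 0.9942

0.9942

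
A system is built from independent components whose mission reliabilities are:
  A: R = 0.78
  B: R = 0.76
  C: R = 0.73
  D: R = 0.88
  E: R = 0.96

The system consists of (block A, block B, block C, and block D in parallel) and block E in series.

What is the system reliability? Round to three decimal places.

Parallel (A, B, C, and D): 1 − (1 − 0.78000)(1 − 0.76000)(1 − 0.73000)(1 − 0.88000) = 0.99829
Series ([0.99829] and E): 0.99829 × 0.96000 = 0.958

0.958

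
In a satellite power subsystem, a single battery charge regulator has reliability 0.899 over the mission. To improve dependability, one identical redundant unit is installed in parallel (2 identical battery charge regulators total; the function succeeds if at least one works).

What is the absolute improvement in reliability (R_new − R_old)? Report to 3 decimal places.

0.091

R_before = 0.899
R_after = 1 − (1 − 0.899)^2 = 0.990
ΔR = 0.990 − 0.899 = 0.091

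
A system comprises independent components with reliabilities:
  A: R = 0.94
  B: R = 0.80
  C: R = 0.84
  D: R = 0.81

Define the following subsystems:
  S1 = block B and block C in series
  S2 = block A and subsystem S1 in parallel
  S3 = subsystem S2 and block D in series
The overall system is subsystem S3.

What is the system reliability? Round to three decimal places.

0.794

Series (B and C): 0.80000 × 0.84000 = 0.67200
Parallel (A and [0.67200]): 1 − (1 − 0.94000)(1 − 0.67200) = 0.98032
Series ([0.98032] and D): 0.98032 × 0.81000 = 0.794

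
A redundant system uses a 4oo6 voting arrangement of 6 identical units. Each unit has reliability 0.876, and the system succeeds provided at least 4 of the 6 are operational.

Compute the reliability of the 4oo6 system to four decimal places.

R = Σ_{i=4}^{6} C(6,i) p^i (1−p)^{6−i} with p = 0.876
C(6,4)·0.876^4·0.124^2 = 0.135816
C(6,5)·0.876^5·0.124^1 = 0.383790
C(6,6)·0.876^6·0.124^0 = 0.451882
Sum = 0.9715

0.9715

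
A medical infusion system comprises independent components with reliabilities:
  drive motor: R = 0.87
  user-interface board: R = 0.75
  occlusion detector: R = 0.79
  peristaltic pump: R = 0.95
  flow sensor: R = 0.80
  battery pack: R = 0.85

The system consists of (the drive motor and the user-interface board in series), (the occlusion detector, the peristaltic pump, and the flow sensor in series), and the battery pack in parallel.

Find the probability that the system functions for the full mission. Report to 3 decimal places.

Series (drive motor and user-interface board): 0.87000 × 0.75000 = 0.65250
Series (occlusion detector, peristaltic pump, and flow sensor): 0.79000 × 0.95000 × 0.80000 = 0.60040
Parallel ([0.65250], [0.60040], and battery pack): 1 − (1 − 0.65250)(1 − 0.60040)(1 − 0.85000) = 0.979

0.979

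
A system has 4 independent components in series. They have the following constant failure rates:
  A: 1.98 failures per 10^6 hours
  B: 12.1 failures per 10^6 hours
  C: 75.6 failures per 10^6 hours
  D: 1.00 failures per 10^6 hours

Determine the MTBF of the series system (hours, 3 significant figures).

11000

Series of exponential components: λ_sys = Σ λ_i
λ_sys = 0.00000198 + 0.0000121 + 0.0000756 + 0.00000100 = 9.0680e-05 /h
MTBF = 1 / λ_sys = 11000 h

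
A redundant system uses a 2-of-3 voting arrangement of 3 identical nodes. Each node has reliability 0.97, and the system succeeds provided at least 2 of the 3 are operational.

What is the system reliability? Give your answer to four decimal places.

R = Σ_{i=2}^{3} C(3,i) p^i (1−p)^{3−i} with p = 0.97
C(3,2)·0.97^2·0.03^1 = 0.084681
C(3,3)·0.97^3·0.03^0 = 0.912673
Sum = 0.9974

0.9974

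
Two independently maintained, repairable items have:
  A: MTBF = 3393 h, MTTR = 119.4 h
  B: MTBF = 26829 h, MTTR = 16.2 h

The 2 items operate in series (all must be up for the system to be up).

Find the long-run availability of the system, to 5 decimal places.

A(A) = MTBF/(MTBF+MTTR) = 3393/(3393+119.4) = 0.966006
A(B) = MTBF/(MTBF+MTTR) = 26829/(26829+16.2) = 0.999397
Series availability: 0.966006 × 0.999397 = 0.96542

0.96542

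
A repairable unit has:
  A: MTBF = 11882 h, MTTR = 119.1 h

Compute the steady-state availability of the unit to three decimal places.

0.990

A(A) = MTBF/(MTBF+MTTR) = 11882/(11882+119.1) = 0.990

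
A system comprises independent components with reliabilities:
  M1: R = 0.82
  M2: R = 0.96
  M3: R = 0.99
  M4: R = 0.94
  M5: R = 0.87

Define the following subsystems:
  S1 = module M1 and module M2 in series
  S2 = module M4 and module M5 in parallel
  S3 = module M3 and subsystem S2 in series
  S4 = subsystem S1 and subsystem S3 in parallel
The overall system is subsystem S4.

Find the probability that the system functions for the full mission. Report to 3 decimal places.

0.996

Series (M1 and M2): 0.82000 × 0.96000 = 0.78720
Parallel (M4 and M5): 1 − (1 − 0.94000)(1 − 0.87000) = 0.99220
Series (M3 and [0.99220]): 0.99000 × 0.99220 = 0.98228
Parallel ([0.78720] and [0.98228]): 1 − (1 − 0.78720)(1 − 0.98228) = 0.996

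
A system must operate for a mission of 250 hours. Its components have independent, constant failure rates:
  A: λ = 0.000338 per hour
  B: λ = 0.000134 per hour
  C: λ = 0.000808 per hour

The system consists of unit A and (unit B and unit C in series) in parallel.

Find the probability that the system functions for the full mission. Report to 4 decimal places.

R(A) = exp(−0.000338 × 250) = 0.918972
R(B) = exp(−0.000134 × 250) = 0.967055
R(C) = exp(−0.000808 × 250) = 0.817095
Series (B and C): 0.967055 × 0.817095 = 0.790176
Parallel (A and [0.790176]): 1 − (1 − 0.918972)(1 − 0.790176) = 0.9830

0.9830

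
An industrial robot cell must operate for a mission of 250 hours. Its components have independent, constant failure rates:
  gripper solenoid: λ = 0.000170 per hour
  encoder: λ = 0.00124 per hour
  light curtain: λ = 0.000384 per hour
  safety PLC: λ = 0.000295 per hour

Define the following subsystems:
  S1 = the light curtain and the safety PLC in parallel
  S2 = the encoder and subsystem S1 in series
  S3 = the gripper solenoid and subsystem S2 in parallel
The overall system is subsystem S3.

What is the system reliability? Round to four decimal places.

R(gripper solenoid) = exp(−0.000170 × 250) = 0.958390
R(encoder) = exp(−0.00124 × 250) = 0.733447
R(light curtain) = exp(−0.000384 × 250) = 0.908464
R(safety PLC) = exp(−0.000295 × 250) = 0.928904
Parallel (light curtain and safety PLC): 1 − (1 − 0.908464)(1 − 0.928904) = 0.993492
Series (encoder and [0.993492]): 0.733447 × 0.993492 = 0.728674
Parallel (gripper solenoid and [0.728674]): 1 − (1 − 0.958390)(1 − 0.728674) = 0.9887

0.9887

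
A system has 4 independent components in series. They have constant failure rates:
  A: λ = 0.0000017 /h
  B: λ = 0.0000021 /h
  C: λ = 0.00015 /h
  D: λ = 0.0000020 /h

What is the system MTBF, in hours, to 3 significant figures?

Series of exponential components: λ_sys = Σ λ_i
λ_sys = 0.0000017 + 0.0000021 + 0.00015 + 0.0000020 = 1.5580e-04 /h
MTBF = 1 / λ_sys = 6420 h

6420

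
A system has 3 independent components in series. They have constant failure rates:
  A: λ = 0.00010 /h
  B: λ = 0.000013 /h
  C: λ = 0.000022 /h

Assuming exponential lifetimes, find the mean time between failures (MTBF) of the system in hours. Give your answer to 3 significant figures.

Series of exponential components: λ_sys = Σ λ_i
λ_sys = 0.00010 + 0.000013 + 0.000022 = 1.3500e-04 /h
MTBF = 1 / λ_sys = 7410 h

7410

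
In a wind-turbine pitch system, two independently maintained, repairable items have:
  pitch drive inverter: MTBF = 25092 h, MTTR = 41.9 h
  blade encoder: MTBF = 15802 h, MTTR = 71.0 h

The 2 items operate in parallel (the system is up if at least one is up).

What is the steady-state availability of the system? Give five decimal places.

0.99999

A(pitch drive inverter) = MTBF/(MTBF+MTTR) = 25092/(25092+41.9) = 0.998333
A(blade encoder) = MTBF/(MTBF+MTTR) = 15802/(15802+71.0) = 0.995527
Parallel availability: 1 − (1 − 0.998333)(1 − 0.995527) = 0.99999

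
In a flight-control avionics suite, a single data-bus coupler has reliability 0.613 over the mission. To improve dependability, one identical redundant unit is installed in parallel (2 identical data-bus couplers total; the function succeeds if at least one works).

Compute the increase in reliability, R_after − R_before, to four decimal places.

0.2372

R_before = 0.613
R_after = 1 − (1 − 0.613)^2 = 0.8502
ΔR = 0.8502 − 0.613 = 0.2372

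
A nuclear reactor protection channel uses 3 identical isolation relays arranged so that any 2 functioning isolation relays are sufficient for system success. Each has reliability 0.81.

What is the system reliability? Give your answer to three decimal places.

R = Σ_{i=2}^{3} C(3,i) p^i (1−p)^{3−i} with p = 0.81
C(3,2)·0.81^2·0.19^1 = 0.37398
C(3,3)·0.81^3·0.19^0 = 0.53144
Sum = 0.905

0.905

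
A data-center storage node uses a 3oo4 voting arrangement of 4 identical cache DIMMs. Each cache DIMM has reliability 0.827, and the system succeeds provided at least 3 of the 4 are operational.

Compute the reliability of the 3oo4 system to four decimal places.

0.8592

R = Σ_{i=3}^{4} C(4,i) p^i (1−p)^{4−i} with p = 0.827
C(4,3)·0.827^3·0.173^1 = 0.391402
C(4,4)·0.827^4·0.173^0 = 0.467759
Sum = 0.8592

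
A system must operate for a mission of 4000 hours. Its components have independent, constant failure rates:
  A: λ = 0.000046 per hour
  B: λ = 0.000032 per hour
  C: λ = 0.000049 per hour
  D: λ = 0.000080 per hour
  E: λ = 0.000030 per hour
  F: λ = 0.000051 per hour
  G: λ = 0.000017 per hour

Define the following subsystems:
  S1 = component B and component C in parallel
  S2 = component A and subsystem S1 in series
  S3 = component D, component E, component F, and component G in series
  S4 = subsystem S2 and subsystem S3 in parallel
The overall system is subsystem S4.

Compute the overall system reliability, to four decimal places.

R(A) = exp(−0.000046 × 4000) = 0.831936
R(B) = exp(−0.000032 × 4000) = 0.879853
R(C) = exp(−0.000049 × 4000) = 0.822012
R(D) = exp(−0.000080 × 4000) = 0.726149
R(E) = exp(−0.000030 × 4000) = 0.886920
R(F) = exp(−0.000051 × 4000) = 0.815462
R(G) = exp(−0.000017 × 4000) = 0.934260
Parallel (B and C): 1 − (1 − 0.879853)(1 − 0.822012) = 0.978615
Series (A and [0.978615]): 0.831936 × 0.978615 = 0.814145
Series (D, E, F, and G): 0.726149 × 0.886920 × 0.815462 × 0.934260 = 0.490661
Parallel ([0.814145] and [0.490661]): 1 − (1 − 0.814145)(1 − 0.490661) = 0.9053

0.9053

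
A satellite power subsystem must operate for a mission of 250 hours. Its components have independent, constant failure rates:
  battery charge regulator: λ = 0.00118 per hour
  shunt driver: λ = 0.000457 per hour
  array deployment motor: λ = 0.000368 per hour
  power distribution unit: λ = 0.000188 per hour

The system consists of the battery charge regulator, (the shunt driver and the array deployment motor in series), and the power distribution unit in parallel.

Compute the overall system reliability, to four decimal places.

R(battery charge regulator) = exp(−0.00118 × 250) = 0.744532
R(shunt driver) = exp(−0.000457 × 250) = 0.892035
R(array deployment motor) = exp(−0.000368 × 250) = 0.912105
R(power distribution unit) = exp(−0.000188 × 250) = 0.954087
Series (shunt driver and array deployment motor): 0.892035 × 0.912105 = 0.813630
Parallel (battery charge regulator, [0.813630], and power distribution unit): 1 − (1 − 0.744532)(1 − 0.813630)(1 − 0.954087) = 0.9978

0.9978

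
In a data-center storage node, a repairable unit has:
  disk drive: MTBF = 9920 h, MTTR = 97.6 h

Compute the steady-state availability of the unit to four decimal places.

A(disk drive) = MTBF/(MTBF+MTTR) = 9920/(9920+97.6) = 0.9903

0.9903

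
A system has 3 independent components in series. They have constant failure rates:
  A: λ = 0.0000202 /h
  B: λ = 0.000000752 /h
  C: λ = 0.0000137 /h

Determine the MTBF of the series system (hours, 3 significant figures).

28900

Series of exponential components: λ_sys = Σ λ_i
λ_sys = 0.0000202 + 0.000000752 + 0.0000137 = 3.4652e-05 /h
MTBF = 1 / λ_sys = 28900 h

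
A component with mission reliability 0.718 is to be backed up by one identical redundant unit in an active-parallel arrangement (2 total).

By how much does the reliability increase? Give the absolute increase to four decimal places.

0.2025

R_before = 0.718
R_after = 1 − (1 − 0.718)^2 = 0.9205
ΔR = 0.9205 − 0.718 = 0.2025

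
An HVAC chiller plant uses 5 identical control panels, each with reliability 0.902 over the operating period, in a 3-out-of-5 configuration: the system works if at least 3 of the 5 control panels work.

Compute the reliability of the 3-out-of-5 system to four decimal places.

R = Σ_{i=3}^{5} C(5,i) p^i (1−p)^{5−i} with p = 0.902
C(5,3)·0.902^3·0.098^2 = 0.070481
C(5,4)·0.902^4·0.098^1 = 0.324356
C(5,5)·0.902^5·0.098^0 = 0.597080
Sum = 0.9919

0.9919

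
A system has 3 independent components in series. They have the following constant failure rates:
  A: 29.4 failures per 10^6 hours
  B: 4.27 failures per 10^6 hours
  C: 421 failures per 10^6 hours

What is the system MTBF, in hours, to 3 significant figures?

Series of exponential components: λ_sys = Σ λ_i
λ_sys = 0.0000294 + 0.00000427 + 0.000421 = 4.5467e-04 /h
MTBF = 1 / λ_sys = 2200 h

2200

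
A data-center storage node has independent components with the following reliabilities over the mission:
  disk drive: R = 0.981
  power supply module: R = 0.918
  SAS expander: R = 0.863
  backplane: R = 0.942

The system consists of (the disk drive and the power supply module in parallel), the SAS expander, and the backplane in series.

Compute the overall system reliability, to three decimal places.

0.812

Parallel (disk drive and power supply module): 1 − (1 − 0.98100)(1 − 0.91800) = 0.99844
Series ([0.99844], SAS expander, and backplane): 0.99844 × 0.86300 × 0.94200 = 0.812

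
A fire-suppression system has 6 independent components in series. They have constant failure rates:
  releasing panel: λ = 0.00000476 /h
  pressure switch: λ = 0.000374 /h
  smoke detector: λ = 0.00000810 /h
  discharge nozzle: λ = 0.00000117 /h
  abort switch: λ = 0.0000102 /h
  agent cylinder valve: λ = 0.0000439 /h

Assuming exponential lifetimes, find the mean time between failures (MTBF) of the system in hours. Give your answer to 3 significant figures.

2260

Series of exponential components: λ_sys = Σ λ_i
λ_sys = 0.00000476 + 0.000374 + 0.00000810 + 0.00000117 + 0.0000102 + 0.0000439 = 4.4213e-04 /h
MTBF = 1 / λ_sys = 2260 h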